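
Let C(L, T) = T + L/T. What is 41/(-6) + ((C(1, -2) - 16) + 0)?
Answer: -76/3 ≈ -25.333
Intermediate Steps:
41/(-6) + ((C(1, -2) - 16) + 0) = 41/(-6) + (((-2 + 1/(-2)) - 16) + 0) = -⅙*41 + (((-2 + 1*(-½)) - 16) + 0) = -41/6 + (((-2 - ½) - 16) + 0) = -41/6 + ((-5/2 - 16) + 0) = -41/6 + (-37/2 + 0) = -41/6 - 37/2 = -76/3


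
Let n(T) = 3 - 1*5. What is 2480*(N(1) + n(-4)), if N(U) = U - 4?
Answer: -12400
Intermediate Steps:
N(U) = -4 + U
n(T) = -2 (n(T) = 3 - 5 = -2)
2480*(N(1) + n(-4)) = 2480*((-4 + 1) - 2) = 2480*(-3 - 2) = 2480*(-5) = -12400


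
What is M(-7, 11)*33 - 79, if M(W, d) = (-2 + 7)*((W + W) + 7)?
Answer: -1234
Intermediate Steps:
M(W, d) = 35 + 10*W (M(W, d) = 5*(2*W + 7) = 5*(7 + 2*W) = 35 + 10*W)
M(-7, 11)*33 - 79 = (35 + 10*(-7))*33 - 79 = (35 - 70)*33 - 79 = -35*33 - 79 = -1155 - 79 = -1234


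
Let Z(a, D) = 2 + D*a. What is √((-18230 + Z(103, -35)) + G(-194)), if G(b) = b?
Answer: I*√22027 ≈ 148.42*I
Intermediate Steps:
√((-18230 + Z(103, -35)) + G(-194)) = √((-18230 + (2 - 35*103)) - 194) = √((-18230 + (2 - 3605)) - 194) = √((-18230 - 3603) - 194) = √(-21833 - 194) = √(-22027) = I*√22027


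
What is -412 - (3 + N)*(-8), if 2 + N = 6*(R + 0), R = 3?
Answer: -260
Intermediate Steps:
N = 16 (N = -2 + 6*(3 + 0) = -2 + 6*3 = -2 + 18 = 16)
-412 - (3 + N)*(-8) = -412 - (3 + 16)*(-8) = -412 - 19*(-8) = -412 - 1*(-152) = -412 + 152 = -260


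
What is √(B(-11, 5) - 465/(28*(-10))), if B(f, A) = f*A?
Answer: I*√41818/28 ≈ 7.3034*I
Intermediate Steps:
B(f, A) = A*f
√(B(-11, 5) - 465/(28*(-10))) = √(5*(-11) - 465/(28*(-10))) = √(-55 - 465/(-280)) = √(-55 - 465*(-1/280)) = √(-55 + 93/56) = √(-2987/56) = I*√41818/28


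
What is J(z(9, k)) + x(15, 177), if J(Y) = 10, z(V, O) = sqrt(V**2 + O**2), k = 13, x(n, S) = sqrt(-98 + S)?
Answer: 10 + sqrt(79) ≈ 18.888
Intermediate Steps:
z(V, O) = sqrt(O**2 + V**2)
J(z(9, k)) + x(15, 177) = 10 + sqrt(-98 + 177) = 10 + sqrt(79)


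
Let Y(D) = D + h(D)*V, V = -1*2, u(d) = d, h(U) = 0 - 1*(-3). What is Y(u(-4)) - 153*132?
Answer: -20206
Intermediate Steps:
h(U) = 3 (h(U) = 0 + 3 = 3)
V = -2
Y(D) = -6 + D (Y(D) = D + 3*(-2) = D - 6 = -6 + D)
Y(u(-4)) - 153*132 = (-6 - 4) - 153*132 = -10 - 20196 = -20206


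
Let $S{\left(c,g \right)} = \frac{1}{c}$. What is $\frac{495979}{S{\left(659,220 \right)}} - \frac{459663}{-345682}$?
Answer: $\frac{112986217814465}{345682} \approx 3.2685 \cdot 10^{8}$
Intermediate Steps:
$\frac{495979}{S{\left(659,220 \right)}} - \frac{459663}{-345682} = \frac{495979}{\frac{1}{659}} - \frac{459663}{-345682} = 495979 \frac{1}{\frac{1}{659}} - - \frac{459663}{345682} = 495979 \cdot 659 + \frac{459663}{345682} = 326850161 + \frac{459663}{345682} = \frac{112986217814465}{345682}$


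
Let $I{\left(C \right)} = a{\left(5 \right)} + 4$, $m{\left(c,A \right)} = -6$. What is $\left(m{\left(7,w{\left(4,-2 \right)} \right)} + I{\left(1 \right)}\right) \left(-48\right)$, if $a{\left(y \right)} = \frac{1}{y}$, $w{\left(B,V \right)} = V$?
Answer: $\frac{432}{5} \approx 86.4$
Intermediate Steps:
$I{\left(C \right)} = \frac{21}{5}$ ($I{\left(C \right)} = \frac{1}{5} + 4 = \frac{21}{5}$)
$\left(m{\left(7,w{\left(4,-2 \right)} \right)} + I{\left(1 \right)}\right) \left(-48\right) = \left(-6 + \frac{21}{5}\right) \left(-48\right) = \left(- \frac{9}{5}\right) \left(-48\right) = \frac{432}{5}$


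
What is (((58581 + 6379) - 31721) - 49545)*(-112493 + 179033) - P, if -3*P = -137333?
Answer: -3255141053/3 ≈ -1.0850e+9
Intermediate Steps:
P = 137333/3 (P = -⅓*(-137333) = 137333/3 ≈ 45778.)
(((58581 + 6379) - 31721) - 49545)*(-112493 + 179033) - P = (((58581 + 6379) - 31721) - 49545)*(-112493 + 179033) - 1*137333/3 = ((64960 - 31721) - 49545)*66540 - 137333/3 = (33239 - 49545)*66540 - 137333/3 = -16306*66540 - 137333/3 = -1085001240 - 137333/3 = -3255141053/3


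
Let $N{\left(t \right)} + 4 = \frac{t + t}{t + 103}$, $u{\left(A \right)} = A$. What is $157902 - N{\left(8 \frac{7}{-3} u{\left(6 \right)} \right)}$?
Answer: $\frac{1420930}{9} \approx 1.5788 \cdot 10^{5}$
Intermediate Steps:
$N{\left(t \right)} = -4 + \frac{2 t}{103 + t}$ ($N{\left(t \right)} = -4 + \frac{t + t}{t + 103} = -4 + \frac{2 t}{103 + t}$)
$157902 - N{\left(8 \frac{7}{-3} u{\left(6 \right)} \right)} = 157902 - \frac{2 \left(-206 - 8 \frac{7}{-3} \cdot 6\right)}{103 + 8 \frac{7}{-3} \cdot 6} = 157902 - \frac{2 \left(-206 - 8 \cdot 7 \left(- \frac{1}{3}\right) 6\right)}{103 + 8 \cdot 7 \left(- \frac{1}{3}\right) 6} = 157902 - \frac{2 \left(-206 - 8 \left(- \frac{7}{3}\right) 6\right)}{103 + 8 \left(- \frac{7}{3}\right) 6} = 157902 - \frac{2 \left(-206 - \left(- \frac{56}{3}\right) 6\right)}{103 - 112} = 157902 - \frac{2 \left(-206 - -112\right)}{103 - 112} = 157902 - \frac{2 \left(-206 + 112\right)}{-9} = 157902 - 2 \left(- \frac{1}{9}\right) \left(-94\right) = 157902 - \frac{188}{9} = \frac{1420930}{9}$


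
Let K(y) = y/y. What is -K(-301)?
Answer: -1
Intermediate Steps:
K(y) = 1
-K(-301) = -1*1 = -1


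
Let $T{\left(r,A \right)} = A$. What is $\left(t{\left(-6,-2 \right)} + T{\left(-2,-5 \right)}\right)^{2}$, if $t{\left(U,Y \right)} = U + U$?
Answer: $289$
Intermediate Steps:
$t{\left(U,Y \right)} = 2 U$
$\left(t{\left(-6,-2 \right)} + T{\left(-2,-5 \right)}\right)^{2} = \left(2 \left(-6\right) - 5\right)^{2} = \left(-12 - 5\right)^{2} = \left(-17\right)^{2} = 289$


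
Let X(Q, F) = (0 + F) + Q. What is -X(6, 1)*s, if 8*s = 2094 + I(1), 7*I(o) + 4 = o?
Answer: -14655/8 ≈ -1831.9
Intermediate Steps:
I(o) = -4/7 + o/7
X(Q, F) = F + Q
s = 14655/56 (s = (2094 + (-4/7 + (1/7)*1))/8 = (2094 + (-4/7 + 1/7))/8 = (2094 - 3/7)/8 = (1/8)*(14655/7) = 14655/56 ≈ 261.70)
-X(6, 1)*s = -(1 + 6)*14655/56 = -7*14655/56 = -1*14655/8 = -14655/8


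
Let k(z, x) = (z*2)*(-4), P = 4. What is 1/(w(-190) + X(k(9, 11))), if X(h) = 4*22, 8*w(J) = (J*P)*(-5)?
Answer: 1/563 ≈ 0.0017762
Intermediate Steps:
w(J) = -5*J/2 (w(J) = ((J*4)*(-5))/8 = ((4*J)*(-5))/8 = (-20*J)/8 = -5*J/2)
k(z, x) = -8*z (k(z, x) = (2*z)*(-4) = -8*z)
X(h) = 88
1/(w(-190) + X(k(9, 11))) = 1/(-5/2*(-190) + 88) = 1/(475 + 88) = 1/563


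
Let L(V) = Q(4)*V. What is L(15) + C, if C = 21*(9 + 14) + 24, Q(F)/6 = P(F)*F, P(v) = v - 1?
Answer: 1587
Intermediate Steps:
P(v) = -1 + v
Q(F) = 6*F*(-1 + F) (Q(F) = 6*((-1 + F)*F) = 6*(F*(-1 + F)) = 6*F*(-1 + F))
C = 507 (C = 21*23 + 24 = 483 + 24 = 507)
L(V) = 72*V (L(V) = (6*4*(-1 + 4))*V = (6*4*3)*V = 72*V)
L(15) + C = 72*15 + 507 = 1080 + 507 = 1587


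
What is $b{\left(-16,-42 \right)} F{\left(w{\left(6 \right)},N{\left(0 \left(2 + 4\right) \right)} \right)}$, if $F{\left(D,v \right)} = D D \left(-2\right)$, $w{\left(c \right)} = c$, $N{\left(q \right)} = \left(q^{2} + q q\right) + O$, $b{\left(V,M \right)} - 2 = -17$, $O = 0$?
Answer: $1080$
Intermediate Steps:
$b{\left(V,M \right)} = -15$ ($b{\left(V,M \right)} = 2 - 17 = -15$)
$N{\left(q \right)} = 2 q^{2}$ ($N{\left(q \right)} = \left(q^{2} + q q\right) + 0 = \left(q^{2} + q^{2}\right) + 0 = 2 q^{2} + 0 = 2 q^{2}$)
$F{\left(D,v \right)} = - 2 D^{2}$ ($F{\left(D,v \right)} = D^{2} \left(-2\right) = - 2 D^{2}$)
$b{\left(-16,-42 \right)} F{\left(w{\left(6 \right)},N{\left(0 \left(2 + 4\right) \right)} \right)} = - 15 \left(- 2 \cdot 6^{2}\right) = - 15 \left(\left(-2\right) 36\right) = \left(-15\right) \left(-72\right) = 1080$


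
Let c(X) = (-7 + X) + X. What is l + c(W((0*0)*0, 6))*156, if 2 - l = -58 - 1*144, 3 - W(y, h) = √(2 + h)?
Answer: 48 - 624*√2 ≈ -834.47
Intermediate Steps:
W(y, h) = 3 - √(2 + h)
c(X) = -7 + 2*X
l = 204 (l = 2 - (-58 - 1*144) = 2 - (-58 - 144) = 2 - 1*(-202) = 2 + 202 = 204)
l + c(W((0*0)*0, 6))*156 = 204 + (-7 + 2*(3 - √(2 + 6)))*156 = 204 + (-7 + 2*(3 - √8))*156 = 204 + (-7 + 2*(3 - 2*√2))*156 = 204 + (-7 + (6 - 4*√2))*156 = 204 + (-1 - 4*√2)*156 = 204 + (-156 - 624*√2) = 48 - 624*√2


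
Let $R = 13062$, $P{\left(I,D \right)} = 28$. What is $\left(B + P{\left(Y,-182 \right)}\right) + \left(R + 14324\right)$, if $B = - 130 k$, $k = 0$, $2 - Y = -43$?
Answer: $27414$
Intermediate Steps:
$Y = 45$ ($Y = 2 - -43 = 2 + 43 = 45$)
$B = 0$ ($B = \left(-130\right) 0 = 0$)
$\left(B + P{\left(Y,-182 \right)}\right) + \left(R + 14324\right) = \left(0 + 28\right) + \left(13062 + 14324\right) = 28 + 27386 = 27414$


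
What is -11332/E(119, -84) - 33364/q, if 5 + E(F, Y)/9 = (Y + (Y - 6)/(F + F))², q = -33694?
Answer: 3105763905511/3819037517937 ≈ 0.81323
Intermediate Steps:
E(F, Y) = -45 + 9*(Y + (-6 + Y)/(2*F))² (E(F, Y) = -45 + 9*(Y + (Y - 6)/(F + F))² = -45 + 9*(Y + (-6 + Y)/((2*F)))² = -45 + 9*(Y + (-6 + Y)*(1/(2*F)))² = -45 + 9*(Y + (-6 + Y)/(2*F))²)
-11332/E(119, -84) - 33364/q = -11332/(-45 + (9/4)*(-6 - 84 + 2*119*(-84))²/119²) - 33364/(-33694) = -11332/(-45 + (9/4)*(1/14161)*(-6 - 84 - 19992)²) - 33364*(-1/33694) = -11332/(-45 + (9/4)*(1/14161)*(-20082)²) + 16682/16847 = -11332/(-45 + (9/4)*(1/14161)*403286724) + 16682/16847 = -11332/(-45 + 907395129/14161) + 16682/16847 = -11332/906757884/14161 + 16682/16847 = -11332*14161/906757884 + 16682/16847 = -40118113/226689471 + 16682/16847 = 3105763905511/3819037517937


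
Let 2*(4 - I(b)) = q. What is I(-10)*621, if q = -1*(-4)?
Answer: 1242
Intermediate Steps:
q = 4
I(b) = 2 (I(b) = 4 - 1/2*4 = 4 - 2 = 2)
I(-10)*621 = 2*621 = 1242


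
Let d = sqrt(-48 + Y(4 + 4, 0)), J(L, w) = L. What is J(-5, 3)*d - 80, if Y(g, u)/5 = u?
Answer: -80 - 20*I*sqrt(3) ≈ -80.0 - 34.641*I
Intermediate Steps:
Y(g, u) = 5*u
d = 4*I*sqrt(3) (d = sqrt(-48 + 5*0) = sqrt(-48 + 0) = sqrt(-48) = 4*I*sqrt(3) ≈ 6.9282*I)
J(-5, 3)*d - 80 = -20*I*sqrt(3) - 80 = -80 - 20*I*sqrt(3)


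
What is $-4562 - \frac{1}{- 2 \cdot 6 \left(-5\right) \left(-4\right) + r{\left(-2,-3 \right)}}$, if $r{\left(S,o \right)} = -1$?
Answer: $- \frac{1099441}{241} \approx -4562.0$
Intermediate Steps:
$-4562 - \frac{1}{- 2 \cdot 6 \left(-5\right) \left(-4\right) + r{\left(-2,-3 \right)}} = -4562 - \frac{1}{- 2 \cdot 6 \left(-5\right) \left(-4\right) - 1} = -4562 - \frac{1}{- 2 \left(\left(-30\right) \left(-4\right)\right) - 1} = -4562 - \frac{1}{\left(-2\right) 120 - 1} = -4562 - \frac{1}{-240 - 1} = -4562 - \frac{1}{-241} = -4562 - - \frac{1}{241} = -4562 + \frac{1}{241} = - \frac{1099441}{241}$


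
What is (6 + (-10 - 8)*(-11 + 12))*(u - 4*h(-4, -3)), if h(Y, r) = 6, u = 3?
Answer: 252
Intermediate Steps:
(6 + (-10 - 8)*(-11 + 12))*(u - 4*h(-4, -3)) = (6 + (-10 - 8)*(-11 + 12))*(3 - 4*6) = (6 - 18*1)*(3 - 24) = (6 - 18)*(-21) = -12*(-21) = 252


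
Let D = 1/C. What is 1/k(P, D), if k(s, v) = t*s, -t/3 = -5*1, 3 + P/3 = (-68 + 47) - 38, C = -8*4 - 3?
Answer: -1/2790 ≈ -0.00035842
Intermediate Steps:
C = -35 (C = -32 - 3 = -35)
D = -1/35 (D = 1/(-35) = -1/35 ≈ -0.028571)
P = -186 (P = -9 + 3*((-68 + 47) - 38) = -9 + 3*(-21 - 38) = -9 + 3*(-59) = -9 - 177 = -186)
t = 15 (t = -(-15) = -3*(-5) = 15)
k(s, v) = 15*s
1/k(P, D) = 1/(15*(-186)) = 1/(-2790) = -1/2790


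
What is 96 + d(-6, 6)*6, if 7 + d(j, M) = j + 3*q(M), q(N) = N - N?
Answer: 18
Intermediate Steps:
q(N) = 0
d(j, M) = -7 + j (d(j, M) = -7 + (j + 3*0) = -7 + (j + 0) = -7 + j)
96 + d(-6, 6)*6 = 96 + (-7 - 6)*6 = 96 - 13*6 = 96 - 78 = 18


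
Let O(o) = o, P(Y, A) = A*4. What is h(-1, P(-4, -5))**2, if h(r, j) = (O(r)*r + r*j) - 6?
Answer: 225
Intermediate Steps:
P(Y, A) = 4*A
h(r, j) = -6 + r**2 + j*r (h(r, j) = (r*r + r*j) - 6 = (r**2 + j*r) - 6 = -6 + r**2 + j*r)
h(-1, P(-4, -5))**2 = (-6 + (-1)**2 + (4*(-5))*(-1))**2 = (-6 + 1 - 20*(-1))**2 = (-6 + 1 + 20)**2 = 15**2 = 225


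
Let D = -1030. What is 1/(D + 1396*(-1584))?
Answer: -1/2212294 ≈ -4.5202e-7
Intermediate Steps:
1/(D + 1396*(-1584)) = 1/(-1030 + 1396*(-1584)) = 1/(-1030 - 2211264) = 1/(-2212294) = -1/2212294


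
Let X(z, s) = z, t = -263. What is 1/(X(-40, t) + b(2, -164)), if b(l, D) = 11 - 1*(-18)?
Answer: -1/11 ≈ -0.090909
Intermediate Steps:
b(l, D) = 29 (b(l, D) = 11 + 18 = 29)
1/(X(-40, t) + b(2, -164)) = 1/(-40 + 29) = 1/(-11) = -1/11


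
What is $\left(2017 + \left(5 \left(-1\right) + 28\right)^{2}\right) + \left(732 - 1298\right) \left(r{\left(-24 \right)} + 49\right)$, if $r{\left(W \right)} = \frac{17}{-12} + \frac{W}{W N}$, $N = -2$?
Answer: $- \frac{144619}{6} \approx -24103.0$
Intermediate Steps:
$r{\left(W \right)} = - \frac{23}{12}$ ($r{\left(W \right)} = \frac{17}{-12} + \frac{W}{W \left(-2\right)} = 17 \left(- \frac{1}{12}\right) + \frac{W}{\left(-2\right) W} = - \frac{17}{12} + W \left(- \frac{1}{2 W}\right) = - \frac{17}{12} - \frac{1}{2} = - \frac{23}{12}$)
$\left(2017 + \left(5 \left(-1\right) + 28\right)^{2}\right) + \left(732 - 1298\right) \left(r{\left(-24 \right)} + 49\right) = \left(2017 + \left(5 \left(-1\right) + 28\right)^{2}\right) + \left(732 - 1298\right) \left(- \frac{23}{12} + 49\right) = \left(2017 + \left(-5 + 28\right)^{2}\right) - \frac{159895}{6} = \left(2017 + 23^{2}\right) - \frac{159895}{6} = \left(2017 + 529\right) - \frac{159895}{6} = 2546 - \frac{159895}{6} = - \frac{144619}{6}$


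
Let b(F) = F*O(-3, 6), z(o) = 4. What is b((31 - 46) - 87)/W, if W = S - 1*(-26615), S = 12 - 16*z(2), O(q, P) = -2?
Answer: 204/26563 ≈ 0.0076799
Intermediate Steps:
S = -52 (S = 12 - 16*4 = 12 - 64 = -52)
W = 26563 (W = -52 - 1*(-26615) = -52 + 26615 = 26563)
b(F) = -2*F (b(F) = F*(-2) = -2*F)
b((31 - 46) - 87)/W = -2*((31 - 46) - 87)/26563 = -2*(-15 - 87)*(1/26563) = -2*(-102)*(1/26563) = 204*(1/26563) = 204/26563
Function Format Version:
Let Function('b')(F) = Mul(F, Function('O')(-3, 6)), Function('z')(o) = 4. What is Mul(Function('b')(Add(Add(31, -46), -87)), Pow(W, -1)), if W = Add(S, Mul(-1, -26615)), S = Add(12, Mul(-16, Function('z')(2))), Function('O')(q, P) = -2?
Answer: Rational(204, 26563) ≈ 0.0076799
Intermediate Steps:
S = -52 (S = Add(12, Mul(-16, 4)) = Add(12, -64) = -52)
W = 26563 (W = Add(-52, Mul(-1, -26615)) = Add(-52, 26615) = 26563)
Function('b')(F) = Mul(-2, F) (Function('b')(F) = Mul(F, -2) = Mul(-2, F))
Mul(Function('b')(Add(Add(31, -46), -87)), Pow(W, -1)) = Mul(Mul(-2, Add(Add(31, -46), -87)), Pow(26563, -1)) = Mul(Mul(-2, Add(-15, -87)), Rational(1, 26563)) = Mul(Mul(-2, -102), Rational(1, 26563)) = Mul(204, Rational(1, 26563)) = Rational(204, 26563)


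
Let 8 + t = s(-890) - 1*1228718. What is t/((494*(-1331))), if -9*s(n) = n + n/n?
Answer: 11057645/5917626 ≈ 1.8686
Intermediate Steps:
s(n) = -⅑ - n/9 (s(n) = -(n + n/n)/9 = -(n + 1)/9 = -(1 + n)/9 = -⅑ - n/9)
t = -11057645/9 (t = -8 + ((-⅑ - ⅑*(-890)) - 1*1228718) = -8 + ((-⅑ + 890/9) - 1228718) = -8 + (889/9 - 1228718) = -8 - 11057573/9 = -11057645/9 ≈ -1.2286e+6)
t/((494*(-1331))) = -11057645/(9*(494*(-1331))) = -11057645/9/(-657514) = -11057645/9*(-1/657514) = 11057645/5917626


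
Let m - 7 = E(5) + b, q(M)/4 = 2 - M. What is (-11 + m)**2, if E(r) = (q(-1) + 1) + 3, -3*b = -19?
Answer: 3025/9 ≈ 336.11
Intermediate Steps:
q(M) = 8 - 4*M (q(M) = 4*(2 - M) = 8 - 4*M)
b = 19/3 (b = -1/3*(-19) = 19/3 ≈ 6.3333)
E(r) = 16 (E(r) = ((8 - 4*(-1)) + 1) + 3 = ((8 + 4) + 1) + 3 = (12 + 1) + 3 = 13 + 3 = 16)
m = 88/3 (m = 7 + (16 + 19/3) = 7 + 67/3 = 88/3 ≈ 29.333)
(-11 + m)**2 = (-11 + 88/3)**2 = (55/3)**2 = 3025/9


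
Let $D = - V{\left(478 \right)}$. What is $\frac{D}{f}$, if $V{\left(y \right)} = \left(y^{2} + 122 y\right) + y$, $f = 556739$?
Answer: $- \frac{287278}{556739} \approx -0.516$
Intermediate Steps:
$V{\left(y \right)} = y^{2} + 123 y$
$D = -287278$ ($D = - 478 \left(123 + 478\right) = - 478 \cdot 601 = \left(-1\right) 287278 = -287278$)
$\frac{D}{f} = - \frac{287278}{556739}$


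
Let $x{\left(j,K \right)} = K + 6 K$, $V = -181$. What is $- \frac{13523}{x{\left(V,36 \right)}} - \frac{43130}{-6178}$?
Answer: $- \frac{36338167}{778428} \approx -46.681$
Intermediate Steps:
$x{\left(j,K \right)} = 7 K$
$- \frac{13523}{x{\left(V,36 \right)}} - \frac{43130}{-6178} = - \frac{13523}{7 \cdot 36} - \frac{43130}{-6178} = - \frac{13523}{252} - - \frac{21565}{3089} = \left(-13523\right) \frac{1}{252} + \frac{21565}{3089} = - \frac{13523}{252} + \frac{21565}{3089} = - \frac{36338167}{778428}$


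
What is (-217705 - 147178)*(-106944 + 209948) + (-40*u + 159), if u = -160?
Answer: -37584401973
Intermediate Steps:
(-217705 - 147178)*(-106944 + 209948) + (-40*u + 159) = (-217705 - 147178)*(-106944 + 209948) + (-40*(-160) + 159) = -364883*103004 + (6400 + 159) = -37584408532 + 6559 = -37584401973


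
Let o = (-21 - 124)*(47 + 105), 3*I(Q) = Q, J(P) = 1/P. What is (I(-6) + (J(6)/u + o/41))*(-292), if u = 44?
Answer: 426332191/2706 ≈ 1.5755e+5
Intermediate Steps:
I(Q) = Q/3
o = -22040 (o = -145*152 = -22040)
(I(-6) + (J(6)/u + o/41))*(-292) = ((⅓)*(-6) + (1/(6*44) - 22040/41))*(-292) = (-2 + ((⅙)*(1/44) - 22040*1/41))*(-292) = (-2 + (1/264 - 22040/41))*(-292) = (-2 - 5818519/10824)*(-292) = -5840167/10824*(-292) = 426332191/2706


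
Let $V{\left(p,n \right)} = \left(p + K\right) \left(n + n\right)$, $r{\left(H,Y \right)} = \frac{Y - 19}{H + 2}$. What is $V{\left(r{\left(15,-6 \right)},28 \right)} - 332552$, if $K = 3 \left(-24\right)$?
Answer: $- \frac{5723328}{17} \approx -3.3667 \cdot 10^{5}$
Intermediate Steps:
$K = -72$
$r{\left(H,Y \right)} = \frac{-19 + Y}{2 + H}$
$V{\left(p,n \right)} = 2 n \left(-72 + p\right)$ ($V{\left(p,n \right)} = \left(p - 72\right) \left(n + n\right) = \left(-72 + p\right) 2 n = 2 n \left(-72 + p\right)$)
$V{\left(r{\left(15,-6 \right)},28 \right)} - 332552 = 2 \cdot 28 \left(-72 + \frac{-19 - 6}{2 + 15}\right) - 332552 = 2 \cdot 28 \left(-72 + \frac{1}{17} \left(-25\right)\right) - 332552 = 2 \cdot 28 \left(-72 - \frac{25}{17}\right) - 332552 = 2 \cdot 28 \left(- \frac{1249}{17}\right) - 332552 = - \frac{69944}{17} - 332552 = - \frac{5723328}{17}$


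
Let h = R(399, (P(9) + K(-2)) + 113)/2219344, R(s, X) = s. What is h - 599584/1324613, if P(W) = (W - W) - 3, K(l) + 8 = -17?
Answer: -1330154632309/2939771913872 ≈ -0.45247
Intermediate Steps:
K(l) = -25 (K(l) = -8 - 17 = -25)
P(W) = -3 (P(W) = 0 - 3 = -3)
h = 399/2219344 ≈ 0.00017978
h - 599584/1324613 = 399/2219344 - 599584/1324613 = -1330154632309/2939771913872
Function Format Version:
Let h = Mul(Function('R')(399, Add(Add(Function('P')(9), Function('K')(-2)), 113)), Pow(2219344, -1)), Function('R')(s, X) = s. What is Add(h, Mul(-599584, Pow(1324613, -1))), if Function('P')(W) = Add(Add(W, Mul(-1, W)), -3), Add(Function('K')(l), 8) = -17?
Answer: Rational(-1330154632309, 2939771913872) ≈ -0.45247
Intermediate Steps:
Function('K')(l) = -25 (Function('K')(l) = Add(-8, -17) = -25)
Function('P')(W) = -3 (Function('P')(W) = Add(0, -3) = -3)
h = Rational(399, 2219344) (h = Mul(399, Pow(2219344, -1)) = Mul(399, Rational(1, 2219344)) = Rational(399, 2219344) ≈ 0.00017978)
Add(h, Mul(-599584, Pow(1324613, -1))) = Add(Rational(399, 2219344), Mul(-599584, Pow(1324613, -1))) = Add(Rational(399, 2219344), Mul(-599584, Rational(1, 1324613))) = Add(Rational(399, 2219344), Rational(-599584, 1324613)) = Rational(-1330154632309, 2939771913872)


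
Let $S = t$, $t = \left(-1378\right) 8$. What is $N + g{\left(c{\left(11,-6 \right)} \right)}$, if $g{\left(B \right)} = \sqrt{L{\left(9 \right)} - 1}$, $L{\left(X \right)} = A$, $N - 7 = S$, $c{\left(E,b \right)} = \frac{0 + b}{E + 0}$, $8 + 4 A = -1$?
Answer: $-11017 + \frac{i \sqrt{13}}{2} \approx -11017.0 + 1.8028 i$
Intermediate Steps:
$t = -11024$
$S = -11024$
$A = - \frac{9}{4}$ ($A = -2 + \frac{1}{4} \left(-1\right) = -2 - \frac{1}{4} = - \frac{9}{4} \approx -2.25$)
$c{\left(E,b \right)} = \frac{b}{E}$
$N = -11017$ ($N = 7 - 11024 = -11017$)
$L{\left(X \right)} = - \frac{9}{4}$
$g{\left(B \right)} = \frac{i \sqrt{13}}{2}$ ($g{\left(B \right)} = \sqrt{- \frac{9}{4} - 1} = \sqrt{- \frac{13}{4}} = \frac{i \sqrt{13}}{2}$)
$N + g{\left(c{\left(11,-6 \right)} \right)} = -11017 + \frac{i \sqrt{13}}{2}$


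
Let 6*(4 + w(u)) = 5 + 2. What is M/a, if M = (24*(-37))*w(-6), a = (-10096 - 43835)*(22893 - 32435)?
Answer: 1258/257304801 ≈ 4.8891e-6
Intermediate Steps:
w(u) = -17/6 (w(u) = -4 + (5 + 2)/6 = -4 + (⅙)*7 = -4 + 7/6 = -17/6)
a = 514609602 (a = -53931*(-9542) = 514609602)
M = 2516 (M = (24*(-37))*(-17/6) = -888*(-17/6) = 2516)
M/a = 2516/514609602 = 2516*(1/514609602) = 1258/257304801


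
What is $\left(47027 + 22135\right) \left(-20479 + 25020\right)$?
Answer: $314064642$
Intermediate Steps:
$\left(47027 + 22135\right) \left(-20479 + 25020\right) = 69162 \cdot 4541 = 314064642$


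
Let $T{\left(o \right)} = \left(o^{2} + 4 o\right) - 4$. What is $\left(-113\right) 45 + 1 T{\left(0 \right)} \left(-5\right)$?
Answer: $-5065$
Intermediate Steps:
$T{\left(o \right)} = -4 + o^{2} + 4 o$
$\left(-113\right) 45 + 1 T{\left(0 \right)} \left(-5\right) = \left(-113\right) 45 + 1 \left(-4 + 0^{2} + 4 \cdot 0\right) \left(-5\right) = -5085 + 1 \left(-4 + 0 + 0\right) \left(-5\right) = -5085 + 1 \left(-4\right) \left(-5\right) = -5085 - -20 = -5085 + 20 = -5065$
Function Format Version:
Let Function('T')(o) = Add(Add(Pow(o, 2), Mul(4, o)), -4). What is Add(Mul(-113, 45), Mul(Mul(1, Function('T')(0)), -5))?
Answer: -5065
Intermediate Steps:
Function('T')(o) = Add(-4, Pow(o, 2), Mul(4, o))
Add(Mul(-113, 45), Mul(Mul(1, Function('T')(0)), -5)) = Add(Mul(-113, 45), Mul(Mul(1, Add(-4, Pow(0, 2), Mul(4, 0))), -5)) = Add(-5085, Mul(Mul(1, Add(-4, 0, 0)), -5)) = Add(-5085, Mul(Mul(1, -4), -5)) = Add(-5085, Mul(-4, -5)) = Add(-5085, 20) = -5065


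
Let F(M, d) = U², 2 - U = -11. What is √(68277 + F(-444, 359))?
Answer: √68446 ≈ 261.62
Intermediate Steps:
U = 13 (U = 2 - 1*(-11) = 2 + 11 = 13)
F(M, d) = 169 (F(M, d) = 13² = 169)
√(68277 + F(-444, 359)) = √(68277 + 169) = √68446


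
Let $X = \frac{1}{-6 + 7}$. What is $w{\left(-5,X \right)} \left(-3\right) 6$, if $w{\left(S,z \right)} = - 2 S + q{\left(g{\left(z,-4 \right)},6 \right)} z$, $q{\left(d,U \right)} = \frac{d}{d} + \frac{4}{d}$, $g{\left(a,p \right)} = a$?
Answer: $-270$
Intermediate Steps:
$X = 1$ ($X = 1^{-1} = 1$)
$q{\left(d,U \right)} = 1 + \frac{4}{d}$
$w{\left(S,z \right)} = 4 + z - 2 S$ ($w{\left(S,z \right)} = - 2 S + \frac{4 + z}{z} z = - 2 S + \left(4 + z\right) = 4 + z - 2 S$)
$w{\left(-5,X \right)} \left(-3\right) 6 = \left(4 + 1 - -10\right) \left(-3\right) 6 = \left(4 + 1 + 10\right) \left(-3\right) 6 = 15 \left(-3\right) 6 = \left(-45\right) 6 = -270$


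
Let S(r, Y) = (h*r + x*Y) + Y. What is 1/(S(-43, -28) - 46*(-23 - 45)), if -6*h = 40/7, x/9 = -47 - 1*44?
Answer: 21/547532 ≈ 3.8354e-5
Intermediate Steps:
x = -819 (x = 9*(-47 - 1*44) = 9*(-47 - 44) = 9*(-91) = -819)
h = -20/21 (h = -20/(3*7) = -⅙*40/7 = -20/21 ≈ -0.95238)
S(r, Y) = -818*Y - 20*r/21 (S(r, Y) = (-20*r/21 - 819*Y) + Y = (-819*Y - 20*r/21) + Y = -818*Y - 20*r/21)
1/(S(-43, -28) - 46*(-23 - 45)) = 1/((-818*(-28) - 20/21*(-43)) - 46*(-23 - 45)) = 1/((22904 + 860/21) - 46*(-68)) = 1/(481844/21 + 3128) = 1/(547532/21) = 21/547532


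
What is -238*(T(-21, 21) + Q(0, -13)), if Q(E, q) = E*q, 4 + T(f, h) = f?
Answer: 5950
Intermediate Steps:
T(f, h) = -4 + f
-238*(T(-21, 21) + Q(0, -13)) = -238*((-4 - 21) + 0*(-13)) = -238*(-25 + 0) = -238*(-25) = 5950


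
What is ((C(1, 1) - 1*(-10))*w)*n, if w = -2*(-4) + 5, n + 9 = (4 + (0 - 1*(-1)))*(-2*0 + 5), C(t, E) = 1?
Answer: 2288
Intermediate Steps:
n = 16 (n = -9 + (4 + (0 - 1*(-1)))*(-2*0 + 5) = -9 + (4 + (0 + 1))*(0 + 5) = -9 + (4 + 1)*5 = -9 + 5*5 = -9 + 25 = 16)
w = 13 (w = 8 + 5 = 13)
((C(1, 1) - 1*(-10))*w)*n = ((1 - 1*(-10))*13)*16 = ((1 + 10)*13)*16 = (11*13)*16 = 143*16 = 2288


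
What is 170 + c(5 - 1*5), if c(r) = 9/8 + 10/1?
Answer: 1449/8 ≈ 181.13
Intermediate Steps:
c(r) = 89/8 (c(r) = 9*(⅛) + 10*1 = 9/8 + 10 = 89/8)
170 + c(5 - 1*5) = 170 + 89/8 = 1449/8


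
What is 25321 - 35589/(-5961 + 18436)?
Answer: 315843886/12475 ≈ 25318.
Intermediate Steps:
25321 - 35589/(-5961 + 18436) = 25321 - 35589/12475 = 315843886/12475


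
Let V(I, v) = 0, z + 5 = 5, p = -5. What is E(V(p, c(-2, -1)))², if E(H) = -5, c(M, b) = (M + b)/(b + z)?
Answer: 25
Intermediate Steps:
z = 0 (z = -5 + 5 = 0)
c(M, b) = (M + b)/b (c(M, b) = (M + b)/(b + 0) = (M + b)/b)
E(V(p, c(-2, -1)))² = (-5)² = 25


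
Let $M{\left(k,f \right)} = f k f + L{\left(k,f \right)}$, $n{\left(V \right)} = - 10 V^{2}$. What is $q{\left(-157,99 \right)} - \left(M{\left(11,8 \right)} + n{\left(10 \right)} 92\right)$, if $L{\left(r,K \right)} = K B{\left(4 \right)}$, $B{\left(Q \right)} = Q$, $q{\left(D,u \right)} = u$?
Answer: $91363$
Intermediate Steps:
$L{\left(r,K \right)} = 4 K$ ($L{\left(r,K \right)} = K 4 = 4 K$)
$M{\left(k,f \right)} = 4 f + k f^{2}$ ($M{\left(k,f \right)} = f k f + 4 f = k f^{2} + 4 f = 4 f + k f^{2}$)
$q{\left(-157,99 \right)} - \left(M{\left(11,8 \right)} + n{\left(10 \right)} 92\right) = 99 - \left(8 \left(4 + 8 \cdot 11\right) + - 10 \cdot 10^{2} \cdot 92\right) = 99 - \left(8 \left(4 + 88\right) + \left(-10\right) 100 \cdot 92\right) = 99 - \left(8 \cdot 92 - 92000\right) = 99 - \left(736 - 92000\right) = 99 - -91264 = 99 + 91264 = 91363$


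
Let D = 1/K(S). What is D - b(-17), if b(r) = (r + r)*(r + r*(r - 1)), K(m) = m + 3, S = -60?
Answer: 560081/57 ≈ 9826.0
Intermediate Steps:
K(m) = 3 + m
b(r) = 2*r*(r + r*(-1 + r)) (b(r) = (2*r)*(r + r*(-1 + r)) = 2*r*(r + r*(-1 + r)))
D = -1/57 (D = 1/(3 - 60) = 1/(-57) = -1/57 ≈ -0.017544)
D - b(-17) = -1/57 - 2*(-17)**3 = -1/57 - 2*(-4913) = -1/57 - 1*(-9826) = -1/57 + 9826 = 560081/57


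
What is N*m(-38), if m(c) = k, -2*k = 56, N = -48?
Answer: 1344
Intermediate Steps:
k = -28 (k = -1/2*56 = -28)
m(c) = -28
N*m(-38) = -48*(-28) = 1344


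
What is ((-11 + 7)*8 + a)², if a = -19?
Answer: 2601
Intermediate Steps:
((-11 + 7)*8 + a)² = ((-11 + 7)*8 - 19)² = (-4*8 - 19)² = (-32 - 19)² = (-51)² = 2601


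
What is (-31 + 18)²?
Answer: 169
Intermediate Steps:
(-31 + 18)² = (-13)² = 169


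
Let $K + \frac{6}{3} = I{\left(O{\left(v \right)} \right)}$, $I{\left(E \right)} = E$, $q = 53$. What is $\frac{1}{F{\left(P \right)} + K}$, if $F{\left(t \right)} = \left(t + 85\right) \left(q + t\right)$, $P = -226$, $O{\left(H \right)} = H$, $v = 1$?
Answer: $\frac{1}{24392} \approx 4.0997 \cdot 10^{-5}$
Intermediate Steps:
$K = -1$ ($K = -2 + 1 = -1$)
$F{\left(t \right)} = \left(53 + t\right) \left(85 + t\right)$ ($F{\left(t \right)} = \left(t + 85\right) \left(53 + t\right) = \left(85 + t\right) \left(53 + t\right) = \left(53 + t\right) \left(85 + t\right)$)
$\frac{1}{F{\left(P \right)} + K} = \frac{1}{\left(4505 + \left(-226\right)^{2} + 138 \left(-226\right)\right) - 1} = \frac{1}{\left(4505 + 51076 - 31188\right) - 1} = \frac{1}{24393 - 1} = \frac{1}{24392}$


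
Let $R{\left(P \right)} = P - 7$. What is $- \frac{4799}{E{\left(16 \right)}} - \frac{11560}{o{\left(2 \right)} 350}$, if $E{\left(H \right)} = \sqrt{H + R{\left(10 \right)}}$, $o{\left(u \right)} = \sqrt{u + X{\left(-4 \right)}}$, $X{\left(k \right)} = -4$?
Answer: $- \frac{4799 \sqrt{19}}{19} + \frac{578 i \sqrt{2}}{35} \approx -1101.0 + 23.355 i$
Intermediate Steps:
$o{\left(u \right)} = \sqrt{-4 + u}$ ($o{\left(u \right)} = \sqrt{u - 4} = \sqrt{-4 + u}$)
$R{\left(P \right)} = -7 + P$
$E{\left(H \right)} = \sqrt{3 + H}$ ($E{\left(H \right)} = \sqrt{H + \left(-7 + 10\right)} = \sqrt{H + 3} = \sqrt{3 + H}$)
$- \frac{4799}{E{\left(16 \right)}} - \frac{11560}{o{\left(2 \right)} 350} = - \frac{4799}{\sqrt{3 + 16}} - \frac{11560}{\sqrt{-4 + 2} \cdot 350} = - \frac{4799}{\sqrt{19}} - \frac{11560}{\sqrt{-2} \cdot 350} = - 4799 \frac{\sqrt{19}}{19} - \frac{11560}{i \sqrt{2} \cdot 350} = - \frac{4799 \sqrt{19}}{19} - \frac{11560}{350 i \sqrt{2}} = - \frac{4799 \sqrt{19}}{19} - 11560 \left(- \frac{i \sqrt{2}}{700}\right) = - \frac{4799 \sqrt{19}}{19} + \frac{578 i \sqrt{2}}{35}$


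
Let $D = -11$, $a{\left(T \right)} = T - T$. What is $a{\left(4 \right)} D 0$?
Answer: $0$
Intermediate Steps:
$a{\left(T \right)} = 0$
$a{\left(4 \right)} D 0 = 0 \left(-11\right) 0 = 0 \cdot 0 = 0$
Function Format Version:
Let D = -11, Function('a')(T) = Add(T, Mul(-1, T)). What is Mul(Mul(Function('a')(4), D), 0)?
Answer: 0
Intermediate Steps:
Function('a')(T) = 0
Mul(Mul(Function('a')(4), D), 0) = Mul(Mul(0, -11), 0) = Mul(0, 0) = 0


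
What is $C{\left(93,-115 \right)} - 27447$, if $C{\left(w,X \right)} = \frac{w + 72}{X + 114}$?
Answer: $-27612$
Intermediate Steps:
$C{\left(w,X \right)} = \frac{72 + w}{114 + X}$
$C{\left(93,-115 \right)} - 27447 = \frac{72 + 93}{114 - 115} - 27447 = \frac{1}{-1} \cdot 165 - 27447 = \left(-1\right) 165 - 27447 = -165 - 27447 = -27612$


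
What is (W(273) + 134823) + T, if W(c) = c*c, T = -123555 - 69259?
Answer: 16538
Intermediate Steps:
T = -192814
W(c) = c²
(W(273) + 134823) + T = (273² + 134823) - 192814 = (74529 + 134823) - 192814 = 209352 - 192814 = 16538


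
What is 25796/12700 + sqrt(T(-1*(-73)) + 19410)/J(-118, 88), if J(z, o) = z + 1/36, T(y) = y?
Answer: 6449/3175 - 36*sqrt(19483)/4247 ≈ 0.84801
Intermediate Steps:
J(z, o) = 1/36 + z (J(z, o) = z + 1/36 = 1/36 + z)
25796/12700 + sqrt(T(-1*(-73)) + 19410)/J(-118, 88) = 25796/12700 + sqrt(-1*(-73) + 19410)/(1/36 - 118) = 25796*(1/12700) + sqrt(73 + 19410)/(-4247/36) = 6449/3175 + sqrt(19483)*(-36/4247) = 6449/3175 - 36*sqrt(19483)/4247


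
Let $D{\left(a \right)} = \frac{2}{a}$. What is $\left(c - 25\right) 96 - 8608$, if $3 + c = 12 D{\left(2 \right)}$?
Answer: $-10144$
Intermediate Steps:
$c = 9$ ($c = -3 + 12 \cdot \frac{2}{2} = -3 + 12 \cdot 2 \cdot \frac{1}{2} = -3 + 12 \cdot 1 = -3 + 12 = 9$)
$\left(c - 25\right) 96 - 8608 = \left(9 - 25\right) 96 - 8608 = \left(-16\right) 96 - 8608 = -1536 - 8608 = -10144$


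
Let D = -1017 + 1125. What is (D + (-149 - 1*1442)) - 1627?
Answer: -3110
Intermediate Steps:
D = 108
(D + (-149 - 1*1442)) - 1627 = (108 + (-149 - 1*1442)) - 1627 = (108 + (-149 - 1442)) - 1627 = (108 - 1591) - 1627 = -1483 - 1627 = -3110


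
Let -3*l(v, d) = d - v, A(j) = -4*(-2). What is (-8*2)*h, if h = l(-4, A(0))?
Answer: 64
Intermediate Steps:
A(j) = 8
l(v, d) = -d/3 + v/3 (l(v, d) = -(d - v)/3 = -d/3 + v/3)
h = -4 (h = -1/3*8 + (1/3)*(-4) = -8/3 - 4/3 = -4)
(-8*2)*h = -8*2*(-4) = -16*(-4) = 64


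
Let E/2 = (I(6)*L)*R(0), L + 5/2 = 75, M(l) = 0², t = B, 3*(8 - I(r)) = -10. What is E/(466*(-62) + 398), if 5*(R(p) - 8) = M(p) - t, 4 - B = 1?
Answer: -18241/42741 ≈ -0.42678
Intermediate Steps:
B = 3 (B = 4 - 1*1 = 4 - 1 = 3)
I(r) = 34/3 (I(r) = 8 - ⅓*(-10) = 8 + 10/3 = 34/3)
t = 3
M(l) = 0
R(p) = 37/5 (R(p) = 8 + (0 - 1*3)/5 = 8 + (0 - 3)/5 = 8 + (⅕)*(-3) = 8 - ⅗ = 37/5)
L = 145/2 (L = -5/2 + 75 = 145/2 ≈ 72.500)
E = 36482/3 (E = 2*(((34/3)*(145/2))*(37/5)) = 2*((2465/3)*(37/5)) = 2*(18241/3) = 36482/3 ≈ 12161.)
E/(466*(-62) + 398) = 36482/(3*(466*(-62) + 398)) = 36482/(3*(-28892 + 398)) = (36482/3)/(-28494) = (36482/3)*(-1/28494) = -18241/42741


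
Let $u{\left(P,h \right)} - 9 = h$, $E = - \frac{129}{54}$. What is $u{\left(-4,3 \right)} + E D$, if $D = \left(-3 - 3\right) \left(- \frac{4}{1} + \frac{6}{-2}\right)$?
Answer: $- \frac{265}{3} \approx -88.333$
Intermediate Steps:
$E = - \frac{43}{18}$ ($E = \left(-129\right) \frac{1}{54} = - \frac{43}{18} \approx -2.3889$)
$u{\left(P,h \right)} = 9 + h$
$D = 42$ ($D = - 6 \left(\left(-4\right) 1 + 6 \left(- \frac{1}{2}\right)\right) = - 6 \left(-4 - 3\right) = \left(-6\right) \left(-7\right) = 42$)
$u{\left(-4,3 \right)} + E D = \left(9 + 3\right) - \frac{301}{3} = 12 - \frac{301}{3} = - \frac{265}{3}$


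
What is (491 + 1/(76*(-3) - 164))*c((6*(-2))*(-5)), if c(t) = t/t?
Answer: 192471/392 ≈ 491.00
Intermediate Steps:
c(t) = 1
(491 + 1/(76*(-3) - 164))*c((6*(-2))*(-5)) = (491 + 1/(76*(-3) - 164))*1 = (491 + 1/(-228 - 164))*1 = (491 + 1/(-392))*1 = (491 - 1/392)*1 = (192471/392)*1 = 192471/392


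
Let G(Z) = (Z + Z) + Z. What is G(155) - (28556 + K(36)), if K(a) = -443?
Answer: -27648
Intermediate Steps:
G(Z) = 3*Z (G(Z) = 2*Z + Z = 3*Z)
G(155) - (28556 + K(36)) = 3*155 - (28556 - 443) = 465 - 1*28113 = 465 - 28113 = -27648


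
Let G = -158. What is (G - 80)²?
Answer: 56644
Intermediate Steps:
(G - 80)² = (-158 - 80)² = (-238)² = 56644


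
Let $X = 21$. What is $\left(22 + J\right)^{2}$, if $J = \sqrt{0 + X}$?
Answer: $\left(22 + \sqrt{21}\right)^{2} \approx 706.63$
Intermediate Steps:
$J = \sqrt{21}$ ($J = \sqrt{0 + 21} = \sqrt{21} \approx 4.5826$)
$\left(22 + J\right)^{2} = \left(22 + \sqrt{21}\right)^{2}$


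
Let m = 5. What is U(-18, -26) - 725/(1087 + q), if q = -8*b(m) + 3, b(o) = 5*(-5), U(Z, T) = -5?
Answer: -1435/258 ≈ -5.5620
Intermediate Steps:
b(o) = -25
q = 203 (q = -8*(-25) + 3 = 200 + 3 = 203)
U(-18, -26) - 725/(1087 + q) = -5 - 725/(1087 + 203) = -5 - 725/1290 = -5 - 725*1/1290 = -5 - 145/258 = -1435/258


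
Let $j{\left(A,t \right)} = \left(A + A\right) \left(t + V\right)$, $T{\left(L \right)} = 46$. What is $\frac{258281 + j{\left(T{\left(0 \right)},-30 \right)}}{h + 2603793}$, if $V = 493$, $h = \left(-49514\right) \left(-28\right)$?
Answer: $\frac{300877}{3990185} \approx 0.075404$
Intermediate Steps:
$h = 1386392$
$j{\left(A,t \right)} = 2 A \left(493 + t\right)$ ($j{\left(A,t \right)} = \left(A + A\right) \left(t + 493\right) = 2 A \left(493 + t\right)$)
$\frac{258281 + j{\left(T{\left(0 \right)},-30 \right)}}{h + 2603793} = \frac{258281 + 2 \cdot 46 \left(493 - 30\right)}{1386392 + 2603793} = \frac{258281 + 2 \cdot 46 \cdot 463}{3990185} = \left(258281 + 42596\right) \frac{1}{3990185} = 300877 \cdot \frac{1}{3990185} = \frac{300877}{3990185}$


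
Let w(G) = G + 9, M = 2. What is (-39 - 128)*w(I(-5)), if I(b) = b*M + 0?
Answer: 167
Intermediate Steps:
I(b) = 2*b (I(b) = b*2 + 0 = 2*b + 0 = 2*b)
w(G) = 9 + G
(-39 - 128)*w(I(-5)) = (-39 - 128)*(9 + 2*(-5)) = -167*(9 - 10) = -167*(-1) = 167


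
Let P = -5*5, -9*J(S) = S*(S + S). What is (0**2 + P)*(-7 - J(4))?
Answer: 775/9 ≈ 86.111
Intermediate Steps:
J(S) = -2*S**2/9 (J(S) = -S*(S + S)/9 = -S*2*S/9 = -2*S**2/9)
P = -25
(0**2 + P)*(-7 - J(4)) = (0**2 - 25)*(-7 - (-2)*4**2/9) = (0 - 25)*(-7 - (-2)*16/9) = -25*(-7 - 1*(-32/9)) = -25*(-7 + 32/9) = -25*(-31/9) = 775/9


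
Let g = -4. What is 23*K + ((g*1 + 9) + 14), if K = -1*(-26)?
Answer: 617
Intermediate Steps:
K = 26
23*K + ((g*1 + 9) + 14) = 23*26 + ((-4*1 + 9) + 14) = 598 + ((-4 + 9) + 14) = 598 + (5 + 14) = 598 + 19 = 617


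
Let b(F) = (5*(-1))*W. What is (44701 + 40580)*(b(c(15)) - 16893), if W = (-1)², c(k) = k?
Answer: -1441078338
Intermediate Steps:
W = 1
b(F) = -5 (b(F) = (5*(-1))*1 = -5*1 = -5)
(44701 + 40580)*(b(c(15)) - 16893) = (44701 + 40580)*(-5 - 16893) = 85281*(-16898) = -1441078338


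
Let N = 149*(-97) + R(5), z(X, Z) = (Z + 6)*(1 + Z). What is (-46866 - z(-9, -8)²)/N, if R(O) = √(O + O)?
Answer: 680187086/208889199 + 47062*√10/208889199 ≈ 3.2569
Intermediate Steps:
z(X, Z) = (1 + Z)*(6 + Z) (z(X, Z) = (6 + Z)*(1 + Z) = (1 + Z)*(6 + Z))
R(O) = √2*√O (R(O) = √(2*O) = √2*√O)
N = -14453 + √10 (N = 149*(-97) + √2*√5 = -14453 + √10 ≈ -14450.)
(-46866 - z(-9, -8)²)/N = (-46866 - (6 + (-8)² + 7*(-8))²)/(-14453 + √10) = (-46866 - (6 + 64 - 56)²)/(-14453 + √10) = (-46866 - 1*14²)/(-14453 + √10) = (-46866 - 1*196)/(-14453 + √10) = (-46866 - 196)/(-14453 + √10) = -47062/(-14453 + √10)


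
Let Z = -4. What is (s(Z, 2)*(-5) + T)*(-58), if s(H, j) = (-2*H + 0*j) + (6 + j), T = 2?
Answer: 4524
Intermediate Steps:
s(H, j) = 6 + j - 2*H (s(H, j) = (-2*H + 0) + (6 + j) = -2*H + (6 + j) = 6 + j - 2*H)
(s(Z, 2)*(-5) + T)*(-58) = ((6 + 2 - 2*(-4))*(-5) + 2)*(-58) = ((6 + 2 + 8)*(-5) + 2)*(-58) = (16*(-5) + 2)*(-58) = (-80 + 2)*(-58) = -78*(-58) = 4524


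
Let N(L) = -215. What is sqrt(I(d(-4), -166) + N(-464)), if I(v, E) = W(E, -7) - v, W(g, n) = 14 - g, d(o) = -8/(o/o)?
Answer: 3*I*sqrt(3) ≈ 5.1962*I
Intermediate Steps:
d(o) = -8 (d(o) = -8/1 = -8*1 = -8)
I(v, E) = 14 - E - v (I(v, E) = (14 - E) - v = 14 - E - v)
sqrt(I(d(-4), -166) + N(-464)) = sqrt((14 - 1*(-166) - 1*(-8)) - 215) = sqrt((14 + 166 + 8) - 215) = sqrt(188 - 215) = sqrt(-27) = 3*I*sqrt(3)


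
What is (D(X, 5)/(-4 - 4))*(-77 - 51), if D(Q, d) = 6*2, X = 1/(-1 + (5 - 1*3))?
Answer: 192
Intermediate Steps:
X = 1 (X = 1/(-1 + (5 - 3)) = 1/(-1 + 2) = 1/1 = 1)
D(Q, d) = 12
(D(X, 5)/(-4 - 4))*(-77 - 51) = (12/(-4 - 4))*(-77 - 51) = (12/(-8))*(-128) = (12*(-⅛))*(-128) = -3/2*(-128) = 192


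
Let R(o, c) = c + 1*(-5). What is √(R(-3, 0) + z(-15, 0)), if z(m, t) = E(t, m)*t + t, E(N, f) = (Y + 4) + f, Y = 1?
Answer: I*√5 ≈ 2.2361*I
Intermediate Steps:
R(o, c) = -5 + c (R(o, c) = c - 5 = -5 + c)
E(N, f) = 5 + f (E(N, f) = (1 + 4) + f = 5 + f)
z(m, t) = t + t*(5 + m) (z(m, t) = (5 + m)*t + t = t*(5 + m) + t = t + t*(5 + m))
√(R(-3, 0) + z(-15, 0)) = √((-5 + 0) + 0*(6 - 15)) = √(-5 + 0*(-9)) = √(-5 + 0) = √(-5) = I*√5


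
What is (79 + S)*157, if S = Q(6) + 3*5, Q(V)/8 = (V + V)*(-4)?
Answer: -45530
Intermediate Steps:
Q(V) = -64*V (Q(V) = 8*((V + V)*(-4)) = 8*((2*V)*(-4)) = 8*(-8*V) = -64*V)
S = -369 (S = -64*6 + 3*5 = -384 + 15 = -369)
(79 + S)*157 = (79 - 369)*157 = -290*157 = -45530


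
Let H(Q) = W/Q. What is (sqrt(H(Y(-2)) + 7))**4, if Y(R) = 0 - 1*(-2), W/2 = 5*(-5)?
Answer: 324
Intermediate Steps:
W = -50 (W = 2*(5*(-5)) = 2*(-25) = -50)
Y(R) = 2 (Y(R) = 0 + 2 = 2)
H(Q) = -50/Q
(sqrt(H(Y(-2)) + 7))**4 = (sqrt(-50/2 + 7))**4 = (sqrt(-50*1/2 + 7))**4 = (sqrt(-25 + 7))**4 = (sqrt(-18))**4 = (3*I*sqrt(2))**4 = 324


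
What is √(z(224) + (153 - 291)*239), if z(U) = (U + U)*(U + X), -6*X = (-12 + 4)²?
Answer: √563322/3 ≈ 250.18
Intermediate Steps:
X = -32/3 (X = -(-12 + 4)²/6 = -⅙*(-8)² = -⅙*64 = -32/3 ≈ -10.667)
z(U) = 2*U*(-32/3 + U) (z(U) = (U + U)*(U - 32/3) = (2*U)*(-32/3 + U) = 2*U*(-32/3 + U))
√(z(224) + (153 - 291)*239) = √((⅔)*224*(-32 + 3*224) + (153 - 291)*239) = √((⅔)*224*(-32 + 672) - 138*239) = √((⅔)*224*640 - 32982) = √(286720/3 - 32982) = √(187774/3) = √563322/3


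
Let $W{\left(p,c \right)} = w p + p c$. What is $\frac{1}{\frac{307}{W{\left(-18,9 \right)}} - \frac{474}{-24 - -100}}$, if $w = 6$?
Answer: $- \frac{2565}{18914} \approx -0.13561$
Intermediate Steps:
$W{\left(p,c \right)} = 6 p + c p$ ($W{\left(p,c \right)} = 6 p + p c = 6 p + c p$)
$\frac{1}{\frac{307}{W{\left(-18,9 \right)}} - \frac{474}{-24 - -100}} = \frac{1}{\frac{307}{\left(-18\right) \left(6 + 9\right)} - \frac{474}{-24 - -100}} = \frac{1}{\frac{307}{\left(-18\right) 15} - \frac{474}{-24 + 100}} = \frac{1}{\frac{307}{-270} - \frac{474}{76}} = \frac{1}{307 \left(- \frac{1}{270}\right) - \frac{237}{38}} = \frac{1}{- \frac{307}{270} - \frac{237}{38}} = \frac{1}{- \frac{18914}{2565}} = - \frac{2565}{18914}$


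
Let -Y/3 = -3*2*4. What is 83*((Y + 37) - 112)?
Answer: -249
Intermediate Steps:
Y = 72 (Y = -3*(-3*2)*4 = -(-18)*4 = -3*(-24) = 72)
83*((Y + 37) - 112) = 83*((72 + 37) - 112) = 83*(109 - 112) = 83*(-3) = -249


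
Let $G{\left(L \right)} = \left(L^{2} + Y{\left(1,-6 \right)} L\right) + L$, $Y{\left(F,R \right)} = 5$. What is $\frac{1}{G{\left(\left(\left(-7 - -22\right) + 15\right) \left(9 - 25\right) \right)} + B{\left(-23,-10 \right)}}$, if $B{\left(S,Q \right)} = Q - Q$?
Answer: $\frac{1}{227520} \approx 4.3952 \cdot 10^{-6}$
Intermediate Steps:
$B{\left(S,Q \right)} = 0$
$G{\left(L \right)} = L^{2} + 6 L$ ($G{\left(L \right)} = \left(L^{2} + 5 L\right) + L = L^{2} + 6 L$)
$\frac{1}{G{\left(\left(\left(-7 - -22\right) + 15\right) \left(9 - 25\right) \right)} + B{\left(-23,-10 \right)}} = \frac{1}{\left(\left(-7 - -22\right) + 15\right) \left(9 - 25\right) \left(6 + \left(\left(-7 - -22\right) + 15\right) \left(9 - 25\right)\right) + 0} = \frac{1}{\left(\left(-7 + 22\right) + 15\right) \left(-16\right) \left(6 + \left(\left(-7 + 22\right) + 15\right) \left(-16\right)\right) + 0} = \frac{1}{\left(15 + 15\right) \left(-16\right) \left(6 + \left(15 + 15\right) \left(-16\right)\right) + 0} = \frac{1}{30 \left(-16\right) \left(6 + 30 \left(-16\right)\right) + 0} = \frac{1}{- 480 \left(6 - 480\right) + 0} = \frac{1}{\left(-480\right) \left(-474\right) + 0} = \frac{1}{227520 + 0} = \frac{1}{227520}$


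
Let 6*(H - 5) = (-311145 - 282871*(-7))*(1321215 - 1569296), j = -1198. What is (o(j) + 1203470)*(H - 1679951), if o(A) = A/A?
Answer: -83048597398815858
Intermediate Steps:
o(A) = 1
H = -207017640541/3 (H = 5 + ((-311145 - 282871*(-7))*(1321215 - 1569296))/6 = 5 + ((-311145 + 1980097)*(-248081))/6 = 5 + (1668952*(-248081))/6 = 5 + (1/6)*(-414035281112) = 5 - 207017640556/3 = -207017640541/3 ≈ -6.9006e+10)
(o(j) + 1203470)*(H - 1679951) = (1 + 1203470)*(-207017640541/3 - 1679951) = 1203471*(-207022680394/3) = -83048597398815858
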